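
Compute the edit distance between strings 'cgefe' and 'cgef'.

Let D[i][j] be the edit distance between the first i characters of 'cgefe' and the first j characters of 'cgef', with D[i][0] = i, D[0][j] = j, and D[i][j] = D[i-1][j-1] if the characters match, else 1 + min(D[i-1][j], D[i][j-1], D[i-1][j-1]). Filling the table (rows: prefixes of 'cgefe', columns: prefixes of 'cgef'):
     ε  c  g  e  f
  ε  0  1  2  3  4
  c  1  0  1  2  3
  g  2  1  0  1  2
  e  3  2  1  0  1
  f  4  3  2  1  0
  e  5  4  3  2  1
The bottom-right entry gives D[5][4] = 1, so no sequence of fewer than 1 edit works. Backtracking through the table gives one optimal edit sequence (1 edit):
  cgefe → cgef (del e @5)
Edit distance = 1.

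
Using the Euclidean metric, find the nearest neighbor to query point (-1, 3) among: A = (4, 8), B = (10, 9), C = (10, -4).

Distances: d(A) ≈ 7.0711, d(B) ≈ 12.53, d(C) ≈ 13.0384. Nearest: A = (4, 8) with distance 7.0711.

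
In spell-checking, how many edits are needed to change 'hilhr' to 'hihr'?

Let D[i][j] be the edit distance between the first i characters of 'hilhr' and the first j characters of 'hihr', with D[i][0] = i, D[0][j] = j, and D[i][j] = D[i-1][j-1] if the characters match, else 1 + min(D[i-1][j], D[i][j-1], D[i-1][j-1]). Filling the table (rows: prefixes of 'hilhr', columns: prefixes of 'hihr'):
     ε  h  i  h  r
  ε  0  1  2  3  4
  h  1  0  1  2  3
  i  2  1  0  1  2
  l  3  2  1  1  2
  h  4  3  2  1  2
  r  5  4  3  2  1
The bottom-right entry gives D[5][4] = 1, so no sequence of fewer than 1 edit works. Backtracking through the table gives one optimal edit sequence (1 edit):
  hilhr → hihr (del l @3)
Edit distance = 1.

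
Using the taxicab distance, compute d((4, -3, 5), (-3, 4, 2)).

Σ|x_i - y_i| = |4 - (-3)| + |-3 - 4| + |5 - 2| = 7 + 7 + 3 = 17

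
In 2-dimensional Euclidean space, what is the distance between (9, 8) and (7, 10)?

√(Σ(x_i - y_i)²) = √((9 - 7)² + (8 - 10)²)
= √(2² + (-2)²) = √(4 + 4) = √8 ≈ 2.8284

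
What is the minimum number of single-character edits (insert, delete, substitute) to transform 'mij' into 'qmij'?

Let D[i][j] be the edit distance between the first i characters of 'mij' and the first j characters of 'qmij', with D[i][0] = i, D[0][j] = j, and D[i][j] = D[i-1][j-1] if the characters match, else 1 + min(D[i-1][j], D[i][j-1], D[i-1][j-1]). Filling the table (rows: prefixes of 'mij', columns: prefixes of 'qmij'):
     ε  q  m  i  j
  ε  0  1  2  3  4
  m  1  1  1  2  3
  i  2  2  2  1  2
  j  3  3  3  2  1
The bottom-right entry gives D[3][4] = 1, so no sequence of fewer than 1 edit works. Backtracking through the table gives one optimal edit sequence (1 edit):
  mij → qmij (ins q @1)
Edit distance = 1.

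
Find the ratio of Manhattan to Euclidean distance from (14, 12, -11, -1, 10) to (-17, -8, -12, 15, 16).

L1 = |14 - (-17)| + |12 - (-8)| + |-11 - (-12)| + |-1 - 15| + |10 - 16| = 31 + 20 + 1 + 16 + 6 = 74
L2 = √(31² + 20² + 1² + 16² + 6²) = √1654 ≈ 40.6694
L1 ≥ L2 always (equality iff movement is along one axis); L1 > L2 here.
Ratio L1/L2 = 74/√1654 ≈ 1.8195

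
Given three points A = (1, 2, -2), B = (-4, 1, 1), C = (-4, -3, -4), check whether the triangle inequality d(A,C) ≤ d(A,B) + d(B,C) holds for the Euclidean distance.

d(A,B) = √(5² + 1² + 3²) = √35 ≈ 5.9161, d(B,C) = √(0² + 4² + 5²) = √41 ≈ 6.4031, d(A,C) = √(5² + 5² + 2²) = √54 ≈ 7.3485.
d(A,C) ≈ 7.3485 ≤ 5.9161 + 6.4031 = 12.3192. Triangle inequality is satisfied.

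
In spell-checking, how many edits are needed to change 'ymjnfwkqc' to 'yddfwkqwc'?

Let D[i][j] be the edit distance between the first i characters of 'ymjnfwkqc' and the first j characters of 'yddfwkqwc', with D[i][0] = i, D[0][j] = j, and D[i][j] = D[i-1][j-1] if the characters match, else 1 + min(D[i-1][j], D[i][j-1], D[i-1][j-1]). Filling the table (rows: prefixes of 'ymjnfwkqc', columns: prefixes of 'yddfwkqwc'):
     ε  y  d  d  f  w  k  q  w  c
  ε  0  1  2  3  4  5  6  7  8  9
  y  1  0  1  2  3  4  5  6  7  8
  m  2  1  1  2  3  4  5  6  7  8
  j  3  2  2  2  3  4  5  6  7  8
  n  4  3  3  3  3  4  5  6  7  8
  f  5  4  4  4  3  4  5  6  7  8
  w  6  5  5  5  4  3  4  5  6  7
  k  7  6  6  6  5  4  3  4  5  6
  q  8  7  7  7  6  5  4  3  4  5
  c  9  8  8  8  7  6  5  4  4  4
The bottom-right entry gives D[9][9] = 4, so no sequence of fewer than 4 edits works. Backtracking through the table gives one optimal edit sequence (4 edits):
  ymjnfwkqc → yjnfwkqc (del m @2)
  yjnfwkqc → ydnfwkqc (sub j→d @2)
  ydnfwkqc → yddfwkqc (sub n→d @3)
  yddfwkqc → yddfwkqwc (ins w @8)
Edit distance = 4.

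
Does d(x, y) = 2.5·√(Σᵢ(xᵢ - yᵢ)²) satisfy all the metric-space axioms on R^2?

Yes. The L2 (Euclidean) norm induces a metric on R^2, and multiplying a metric by a positive constant 2.5 > 0 preserves all four axioms: non-negativity (2.5·||x-y|| ≥ 0), identity (2.5·||x-y|| = 0 ⟺ ||x-y|| = 0 ⟺ x = y), symmetry (||x-y|| = ||y-x||), and the triangle inequality (2.5·||x-z|| ≤ 2.5·||x-y|| + 2.5·||y-z||). So d is a metric.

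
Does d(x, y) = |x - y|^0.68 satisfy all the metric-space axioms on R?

Yes. With 0 < p = 0.68 ≤ 1, d(x,y) = |x-y|^0.68 is a metric on R. Non-negativity and symmetry are immediate; |x-y|^0.68 = 0 ⟺ |x-y| = 0 ⟺ x = y. For the triangle inequality, the function t ↦ t^0.68 is subadditive on [0,∞) when p ≤ 1, so |x-z|^0.68 ≤ (|x-y| + |y-z|)^0.68 ≤ |x-y|^0.68 + |y-z|^0.68.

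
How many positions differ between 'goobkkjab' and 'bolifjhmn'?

Differing positions: 1, 3, 4, 5, 6, 7, 8, 9. Hamming distance = 8.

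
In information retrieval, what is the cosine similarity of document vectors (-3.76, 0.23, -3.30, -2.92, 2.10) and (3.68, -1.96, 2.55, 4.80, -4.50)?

With u = (-3.76, 0.23, -3.30, -2.92, 2.10), v = (3.68, -1.96, 2.55, 4.80, -4.50):
u·v = (-3.76)·3.68 + 0.23·(-1.96) + (-3.3)·2.55 + (-2.92)·4.8 + 2.1·(-4.5) = (-13.8368) + (-0.4508) + (-8.415) + (-14.016) + (-9.45) = -46.1686.
|u| = √((-3.76)² + 0.23² + (-3.3)² + (-2.92)² + 2.1²) = √(14.1376 + 0.0529 + 10.89 + 8.5264 + 4.41) = √38.0169, |v| = √(3.68² + (-1.96)² + 2.55² + 4.8² + (-4.5)²) = √(13.5424 + 3.8416 + 6.5025 + 23.04 + 20.25) = √67.1765.
cos θ = (u·v)/(|u||v|) = -46.1686/(√38.0169·√67.1765) ≈ -0.9136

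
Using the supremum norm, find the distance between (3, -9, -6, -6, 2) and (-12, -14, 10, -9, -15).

max(|x_i - y_i|) = max(|3 - (-12)|, |-9 - (-14)|, |-6 - 10|, |-6 - (-9)|, |2 - (-15)|) = max(15, 5, 16, 3, 17) = 17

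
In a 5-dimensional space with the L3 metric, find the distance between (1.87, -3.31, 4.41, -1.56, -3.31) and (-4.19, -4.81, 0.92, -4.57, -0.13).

(Σ|x_i - y_i|^3)^(1/3) = (|1.87 - (-4.19)|^3 + |-3.31 - (-4.81)|^3 + |4.41 - 0.92|^3 + |-1.56 - (-4.57)|^3 + |-3.31 - (-0.13)|^3)^(1/3)
= (6.06^3 + 1.5^3 + 3.49^3 + 3.01^3 + 3.18^3)^(1/3) ≈ (222.545 + 3.375 + 42.5085 + 27.2709 + 32.1574)^(1/3) = (327.8568)^(1/3) ≈ 6.8954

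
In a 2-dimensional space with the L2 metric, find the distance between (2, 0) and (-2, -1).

(Σ|x_i - y_i|^2)^(1/2) = (|2 - (-2)|^2 + |0 - (-1)|^2)^(1/2)
= (4^2 + 1^2)^(1/2) = (16 + 1)^(1/2) = (17)^(1/2) ≈ 4.1231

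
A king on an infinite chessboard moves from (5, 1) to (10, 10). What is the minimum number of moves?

max(|x_i - y_i|) = max(|5 - 10|, |1 - 10|) = max(5, 9) = 9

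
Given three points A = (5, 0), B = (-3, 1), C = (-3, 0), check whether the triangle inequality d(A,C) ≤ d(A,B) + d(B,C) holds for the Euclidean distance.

d(A,B) = √(8² + 1²) = √65 ≈ 8.0623, d(B,C) = √(0² + 1²) = √1 = 1, d(A,C) = √(8² + 0²) = √64 = 8.
d(A,C) = 8 ≤ 8.0623 + 1 = 9.0623. Triangle inequality is satisfied.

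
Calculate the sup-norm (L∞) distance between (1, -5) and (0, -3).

max(|x_i - y_i|) = max(|1 - 0|, |-5 - (-3)|) = max(1, 2) = 2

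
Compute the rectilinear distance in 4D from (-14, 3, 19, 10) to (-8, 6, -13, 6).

Σ|x_i - y_i| = |-14 - (-8)| + |3 - 6| + |19 - (-13)| + |10 - 6| = 6 + 3 + 32 + 4 = 45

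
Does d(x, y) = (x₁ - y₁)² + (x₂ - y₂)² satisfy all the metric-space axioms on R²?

No. The squared Euclidean distance fails the triangle inequality. Counterexample: x = (0, 0), y = (1, 2), z = (2, 4). d(x,z) = 2² + 4² = 20, but d(x,y) + d(y,z) = (1² + 2²) + (1² + 2²) = 5 + 5 = 10. Since 20 > 10, the triangle inequality is violated. (Note: √d, the ordinary Euclidean distance, IS a metric.)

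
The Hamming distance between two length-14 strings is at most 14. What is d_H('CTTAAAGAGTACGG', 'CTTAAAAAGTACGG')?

Differing positions: 7. Hamming distance = 1. The maximum possible Hamming distance for length-14 strings is 14, so d_H/14 = 1/14 ≈ 0.0714.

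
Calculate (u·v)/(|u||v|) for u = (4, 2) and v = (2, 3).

With u = (4, 2), v = (2, 3):
u·v = 4·2 + 2·3 = 8 + 6 = 14.
|u| = √(4² + 2²) = √20, |v| = √(2² + 3²) = √13, so |u||v| = √(20·13) = √260.
cos θ = (u·v)/(|u||v|) = 14/√260 ≈ 0.8682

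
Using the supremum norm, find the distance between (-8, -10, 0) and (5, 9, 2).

max(|x_i - y_i|) = max(|-8 - 5|, |-10 - 9|, |0 - 2|) = max(13, 19, 2) = 19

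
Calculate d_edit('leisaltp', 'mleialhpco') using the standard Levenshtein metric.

Let D[i][j] be the edit distance between the first i characters of 'leisaltp' and the first j characters of 'mleialhpco', with D[i][0] = i, D[0][j] = j, and D[i][j] = D[i-1][j-1] if the characters match, else 1 + min(D[i-1][j], D[i][j-1], D[i-1][j-1]). Filling the table (rows: prefixes of 'leisaltp', columns: prefixes of 'mleialhpco'):
     ε  m  l  e  i  a  l  h  p  c  o
  ε  0  1  2  3  4  5  6  7  8  9 10
  l  1  1  1  2  3  4  5  6  7  8  9
  e  2  2  2  1  2  3  4  5  6  7  8
  i  3  3  3  2  1  2  3  4  5  6  7
  s  4  4  4  3  2  2  3  4  5  6  7
  a  5  5  5  4  3  2  3  4  5  6  7
  l  6  6  5  5  4  3  2  3  4  5  6
  t  7  7  6  6  5  4  3  3  4  5  6
  p  8  8  7  7  6  5  4  4  3  4  5
The bottom-right entry gives D[8][10] = 5, so no sequence of fewer than 5 edits works. Backtracking through the table gives one optimal edit sequence (5 edits):
  leisaltp → mleisaltp (ins m @1)
  mleisaltp → mleialtp (del s @5)
  mleialtp → mleialhp (sub t→h @7)
  mleialhp → mleialhpc (ins c @9)
  mleialhpc → mleialhpco (ins o @10)
Edit distance = 5.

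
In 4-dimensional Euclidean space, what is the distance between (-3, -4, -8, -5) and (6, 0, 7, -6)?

√(Σ(x_i - y_i)²) = √((-3 - 6)² + (-4 - 0)² + (-8 - 7)² + (-5 - (-6))²)
= √((-9)² + (-4)² + (-15)² + 1²) = √(81 + 16 + 225 + 1) = √323 ≈ 17.9722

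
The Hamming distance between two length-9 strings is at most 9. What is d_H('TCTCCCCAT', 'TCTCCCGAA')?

Differing positions: 7, 9. Hamming distance = 2. The maximum possible Hamming distance for length-9 strings is 9, so d_H/9 = 2/9 ≈ 0.2222.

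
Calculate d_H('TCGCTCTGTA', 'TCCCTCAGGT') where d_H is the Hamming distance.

Differing positions: 3, 7, 9, 10. Hamming distance = 4.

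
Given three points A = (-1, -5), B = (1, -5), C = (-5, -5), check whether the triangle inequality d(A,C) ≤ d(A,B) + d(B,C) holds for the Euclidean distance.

d(A,B) = √(2² + 0²) = √4 = 2, d(B,C) = √(6² + 0²) = √36 = 6, d(A,C) = √(4² + 0²) = √16 = 4.
d(A,C) = 4 ≤ 2 + 6 = 8. Triangle inequality is satisfied.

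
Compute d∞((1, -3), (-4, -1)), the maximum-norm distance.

max(|x_i - y_i|) = max(|1 - (-4)|, |-3 - (-1)|) = max(5, 2) = 5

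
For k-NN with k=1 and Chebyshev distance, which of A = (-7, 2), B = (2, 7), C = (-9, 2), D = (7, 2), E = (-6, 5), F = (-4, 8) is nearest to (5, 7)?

Distances: d(A) = 12, d(B) = 3, d(C) = 14, d(D) = 5, d(E) = 11, d(F) = 9. Nearest: B = (2, 7) with distance 3.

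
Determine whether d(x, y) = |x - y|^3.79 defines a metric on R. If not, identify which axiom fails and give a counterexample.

No. d(x,y) = |x-y|^3.79 fails the triangle inequality since p = 3.79 > 1. Counterexample: x = -3, y = 1, z = 3. d(x,z) = |-3 - 3|^3.79 = 6^3.79 ≈ 889.5969, but d(x,y) + d(y,z) = 4^3.79 + 2^3.79 ≈ 191.3407 + 13.8326 = 205.1733. Since 889.5969 > 205.1733, the triangle inequality is violated.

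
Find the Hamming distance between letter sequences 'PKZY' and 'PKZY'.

Differing positions: none. Hamming distance = 0.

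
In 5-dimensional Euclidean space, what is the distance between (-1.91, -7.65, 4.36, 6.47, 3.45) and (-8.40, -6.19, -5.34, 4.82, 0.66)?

√(Σ(x_i - y_i)²) = √((-1.91 - (-8.4))² + (-7.65 - (-6.19))² + (4.36 - (-5.34))² + (6.47 - 4.82)² + (3.45 - 0.66)²)
= √(6.49² + (-1.46)² + 9.7² + 1.65² + 2.79²) = √(42.1201 + 2.1316 + 94.09 + 2.7225 + 7.7841) = √148.8483 ≈ 12.2003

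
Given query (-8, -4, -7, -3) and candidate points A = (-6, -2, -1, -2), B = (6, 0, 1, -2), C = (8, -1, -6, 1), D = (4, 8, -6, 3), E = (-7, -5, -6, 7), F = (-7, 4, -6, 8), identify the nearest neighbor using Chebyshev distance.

Distances: d(A) = 6, d(B) = 14, d(C) = 16, d(D) = 12, d(E) = 10, d(F) = 11. Nearest: A = (-6, -2, -1, -2) with distance 6.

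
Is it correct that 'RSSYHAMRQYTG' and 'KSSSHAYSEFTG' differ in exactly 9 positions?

Differing positions: 1, 4, 7, 8, 9, 10. Hamming distance = 6, so the claim that d_H = 9 is false.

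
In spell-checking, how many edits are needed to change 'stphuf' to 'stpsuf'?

Let D[i][j] be the edit distance between the first i characters of 'stphuf' and the first j characters of 'stpsuf', with D[i][0] = i, D[0][j] = j, and D[i][j] = D[i-1][j-1] if the characters match, else 1 + min(D[i-1][j], D[i][j-1], D[i-1][j-1]). Filling the table (rows: prefixes of 'stphuf', columns: prefixes of 'stpsuf'):
     ε  s  t  p  s  u  f
  ε  0  1  2  3  4  5  6
  s  1  0  1  2  3  4  5
  t  2  1  0  1  2  3  4
  p  3  2  1  0  1  2  3
  h  4  3  2  1  1  2  3
  u  5  4  3  2  2  1  2
  f  6  5  4  3  3  2  1
The bottom-right entry gives D[6][6] = 1, so no sequence of fewer than 1 edit works. Backtracking through the table gives one optimal edit sequence (1 edit):
  stphuf → stpsuf (sub h→s @4)
Edit distance = 1.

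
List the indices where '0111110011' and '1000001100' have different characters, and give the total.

Differing positions: 1, 2, 3, 4, 5, 6, 7, 8, 9, 10. Hamming distance = 10.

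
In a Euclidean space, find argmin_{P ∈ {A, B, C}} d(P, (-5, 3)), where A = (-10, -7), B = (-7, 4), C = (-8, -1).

Distances: d(A) ≈ 11.1803, d(B) ≈ 2.2361, d(C) = 5. Nearest: B = (-7, 4) with distance 2.2361.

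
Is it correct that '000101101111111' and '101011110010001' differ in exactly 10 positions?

Differing positions: 1, 3, 4, 5, 8, 9, 10, 12, 13, 14. Hamming distance = 10, so the claim is true.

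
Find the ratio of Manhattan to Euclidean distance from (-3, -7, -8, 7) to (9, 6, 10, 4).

L1 = |-3 - 9| + |-7 - 6| + |-8 - 10| + |7 - 4| = 12 + 13 + 18 + 3 = 46
L2 = √(12² + 13² + 18² + 3²) = √646 ≈ 25.4165
L1 ≥ L2 always (equality iff movement is along one axis); L1 > L2 here.
Ratio L1/L2 = 46/√646 ≈ 1.8098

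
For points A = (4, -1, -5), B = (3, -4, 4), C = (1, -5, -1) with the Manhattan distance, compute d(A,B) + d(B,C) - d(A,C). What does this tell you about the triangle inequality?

d(A,B) = 1 + 3 + 9 = 13, d(B,C) = 2 + 1 + 5 = 8, d(A,C) = 3 + 4 + 4 = 11.
d(A,B) + d(B,C) - d(A,C) = 13 + 8 - 11 = 21 - 11 = 10. This is ≥ 0, so the triangle inequality holds for these points.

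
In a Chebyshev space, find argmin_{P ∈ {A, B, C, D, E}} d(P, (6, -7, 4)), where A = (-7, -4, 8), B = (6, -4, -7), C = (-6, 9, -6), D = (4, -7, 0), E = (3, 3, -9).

Distances: d(A) = 13, d(B) = 11, d(C) = 16, d(D) = 4, d(E) = 13. Nearest: D = (4, -7, 0) with distance 4.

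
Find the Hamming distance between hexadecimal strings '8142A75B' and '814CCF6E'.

Differing positions: 4, 5, 6, 7, 8. Hamming distance = 5.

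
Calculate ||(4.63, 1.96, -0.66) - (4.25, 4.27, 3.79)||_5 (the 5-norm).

(Σ|x_i - y_i|^5)^(1/5) = (|4.63 - 4.25|^5 + |1.96 - 4.27|^5 + |-0.66 - 3.79|^5)^(1/5)
= (0.38^5 + 2.31^5 + 4.45^5)^(1/5) ≈ (0.0079 + 65.7749 + 1745.0186)^(1/5) = (1810.8014)^(1/5) ≈ 4.4831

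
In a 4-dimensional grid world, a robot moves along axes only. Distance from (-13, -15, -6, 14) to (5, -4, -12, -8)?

Σ|x_i - y_i| = |-13 - 5| + |-15 - (-4)| + |-6 - (-12)| + |14 - (-8)| = 18 + 11 + 6 + 22 = 57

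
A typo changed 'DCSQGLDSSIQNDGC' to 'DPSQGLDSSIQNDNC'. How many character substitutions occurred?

Differing positions: 2, 14. Hamming distance = 2.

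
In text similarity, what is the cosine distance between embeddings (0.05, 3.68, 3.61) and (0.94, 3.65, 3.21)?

With u = (0.05, 3.68, 3.61), v = (0.94, 3.65, 3.21):
u·v = 0.05·0.94 + 3.68·3.65 + 3.61·3.21 = 0.047 + 13.432 + 11.5881 = 25.0671.
|u| = √(0.05² + 3.68² + 3.61²) = √(0.0025 + 13.5424 + 13.0321) = √26.577, |v| = √(0.94² + 3.65² + 3.21²) = √(0.8836 + 13.3225 + 10.3041) = √24.5102.
cos θ = (u·v)/(|u||v|) = 25.0671/(√26.577·√24.5102) ≈ 0.9821
Cosine distance = 1 - cos θ ≈ 1 - 0.9821 = 0.0179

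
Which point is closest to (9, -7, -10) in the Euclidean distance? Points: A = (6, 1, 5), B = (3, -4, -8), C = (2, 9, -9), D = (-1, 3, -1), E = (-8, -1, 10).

Distances: d(A) ≈ 17.2627, d(B) = 7, d(C) ≈ 17.4929, d(D) ≈ 16.7631, d(E) ≈ 26.9258. Nearest: B = (3, -4, -8) with distance 7.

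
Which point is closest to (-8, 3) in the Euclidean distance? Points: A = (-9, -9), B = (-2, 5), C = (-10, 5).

Distances: d(A) ≈ 12.0416, d(B) ≈ 6.3246, d(C) ≈ 2.8284. Nearest: C = (-10, 5) with distance 2.8284.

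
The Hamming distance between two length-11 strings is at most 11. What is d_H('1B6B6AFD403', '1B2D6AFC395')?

Differing positions: 3, 4, 8, 9, 10, 11. Hamming distance = 6. The maximum possible Hamming distance for length-11 strings is 11, so d_H/11 = 6/11 ≈ 0.5455.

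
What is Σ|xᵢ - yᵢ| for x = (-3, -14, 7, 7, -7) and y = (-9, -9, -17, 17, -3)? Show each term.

Σ|x_i - y_i| = |-3 - (-9)| + |-14 - (-9)| + |7 - (-17)| + |7 - 17| + |-7 - (-3)| = 6 + 5 + 24 + 10 + 4 = 49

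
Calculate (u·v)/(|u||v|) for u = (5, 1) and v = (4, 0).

With u = (5, 1), v = (4, 0):
u·v = 5·4 + 1·0 = 20 + 0 = 20.
|u| = √(5² + 1²) = √26, |v| = √(4² + 0²) = √16, so |u||v| = √(26·16) = √416.
cos θ = (u·v)/(|u||v|) = 20/√416 ≈ 0.9806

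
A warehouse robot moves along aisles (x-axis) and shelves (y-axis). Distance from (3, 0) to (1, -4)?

Σ|x_i - y_i| = |3 - 1| + |0 - (-4)| = 2 + 4 = 6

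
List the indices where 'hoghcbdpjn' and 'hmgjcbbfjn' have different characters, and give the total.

Differing positions: 2, 4, 7, 8. Hamming distance = 4.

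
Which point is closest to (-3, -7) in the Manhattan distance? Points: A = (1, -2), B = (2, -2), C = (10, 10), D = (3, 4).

Distances: d(A) = 9, d(B) = 10, d(C) = 30, d(D) = 17. Nearest: A = (1, -2) with distance 9.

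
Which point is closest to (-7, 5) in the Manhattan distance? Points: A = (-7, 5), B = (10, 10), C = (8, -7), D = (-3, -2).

Distances: d(A) = 0, d(B) = 22, d(C) = 27, d(D) = 11. Nearest: A = (-7, 5) with distance 0.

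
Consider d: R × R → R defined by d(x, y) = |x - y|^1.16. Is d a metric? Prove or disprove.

No. d(x,y) = |x-y|^1.16 fails the triangle inequality since p = 1.16 > 1. Counterexample: x = -1, y = 2, z = 9. d(x,z) = |-1 - 9|^1.16 = 10^1.16 ≈ 14.4544, but d(x,y) + d(y,z) = 3^1.16 + 7^1.16 ≈ 3.5765 + 9.5568 = 13.1333. Since 14.4544 > 13.1333, the triangle inequality is violated.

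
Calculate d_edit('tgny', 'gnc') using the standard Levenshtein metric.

Let D[i][j] be the edit distance between the first i characters of 'tgny' and the first j characters of 'gnc', with D[i][0] = i, D[0][j] = j, and D[i][j] = D[i-1][j-1] if the characters match, else 1 + min(D[i-1][j], D[i][j-1], D[i-1][j-1]). Filling the table (rows: prefixes of 'tgny', columns: prefixes of 'gnc'):
     ε  g  n  c
  ε  0  1  2  3
  t  1  1  2  3
  g  2  1  2  3
  n  3  2  1  2
  y  4  3  2  2
The bottom-right entry gives D[4][3] = 2, so no sequence of fewer than 2 edits works. Backtracking through the table gives one optimal edit sequence (2 edits):
  tgny → gny (del t @1)
  gny → gnc (sub y→c @3)
Edit distance = 2.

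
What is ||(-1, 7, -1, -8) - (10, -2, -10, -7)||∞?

max(|x_i - y_i|) = max(|-1 - 10|, |7 - (-2)|, |-1 - (-10)|, |-8 - (-7)|) = max(11, 9, 9, 1) = 11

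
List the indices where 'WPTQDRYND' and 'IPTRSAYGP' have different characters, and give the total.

Differing positions: 1, 4, 5, 6, 8, 9. Hamming distance = 6.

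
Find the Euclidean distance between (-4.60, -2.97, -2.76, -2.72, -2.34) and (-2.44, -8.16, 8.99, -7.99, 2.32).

√(Σ(x_i - y_i)²) = √((-4.6 - (-2.44))² + (-2.97 - (-8.16))² + (-2.76 - 8.99)² + (-2.72 - (-7.99))² + (-2.34 - 2.32)²)
= √((-2.16)² + 5.19² + (-11.75)² + 5.27² + (-4.66)²) = √(4.6656 + 26.9361 + 138.0625 + 27.7729 + 21.7156) = √219.1527 ≈ 14.8038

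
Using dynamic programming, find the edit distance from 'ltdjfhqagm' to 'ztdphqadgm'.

Let D[i][j] be the edit distance between the first i characters of 'ltdjfhqagm' and the first j characters of 'ztdphqadgm', with D[i][0] = i, D[0][j] = j, and D[i][j] = D[i-1][j-1] if the characters match, else 1 + min(D[i-1][j], D[i][j-1], D[i-1][j-1]). Filling the table (rows: prefixes of 'ltdjfhqagm', columns: prefixes of 'ztdphqadgm'):
     ε  z  t  d  p  h  q  a  d  g  m
  ε  0  1  2  3  4  5  6  7  8  9 10
  l  1  1  2  3  4  5  6  7  8  9 10
  t  2  2  1  2  3  4  5  6  7  8  9
  d  3  3  2  1  2  3  4  5  6  7  8
  j  4  4  3  2  2  3  4  5  6  7  8
  f  5  5  4  3  3  3  4  5  6  7  8
  h  6  6  5  4  4  3  4  5  6  7  8
  q  7  7  6  5  5  4  3  4  5  6  7
  a  8  8  7  6  6  5  4  3  4  5  6
  g  9  9  8  7  7  6  5  4  4  4  5
  m 10 10  9  8  8  7  6  5  5  5  4
The bottom-right entry gives D[10][10] = 4, so no sequence of fewer than 4 edits works. Backtracking through the table gives one optimal edit sequence (4 edits):
  ltdjfhqagm → ztdjfhqagm (sub l→z @1)
  ztdjfhqagm → ztdfhqagm (del j @4)
  ztdfhqagm → ztdphqagm (sub f→p @4)
  ztdphqagm → ztdphqadgm (ins d @8)
Edit distance = 4.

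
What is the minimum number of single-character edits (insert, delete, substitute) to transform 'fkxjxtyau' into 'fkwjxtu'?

Let D[i][j] be the edit distance between the first i characters of 'fkxjxtyau' and the first j characters of 'fkwjxtu', with D[i][0] = i, D[0][j] = j, and D[i][j] = D[i-1][j-1] if the characters match, else 1 + min(D[i-1][j], D[i][j-1], D[i-1][j-1]). Filling the table (rows: prefixes of 'fkxjxtyau', columns: prefixes of 'fkwjxtu'):
     ε  f  k  w  j  x  t  u
  ε  0  1  2  3  4  5  6  7
  f  1  0  1  2  3  4  5  6
  k  2  1  0  1  2  3  4  5
  x  3  2  1  1  2  2  3  4
  j  4  3  2  2  1  2  3  4
  x  5  4  3  3  2  1  2  3
  t  6  5  4  4  3  2  1  2
  y  7  6  5  5  4  3  2  2
  a  8  7  6  6  5  4  3  3
  u  9  8  7  7  6  5  4  3
The bottom-right entry gives D[9][7] = 3, so no sequence of fewer than 3 edits works. Backtracking through the table gives one optimal edit sequence (3 edits):
  fkxjxtyau → fkwjxtyau (sub x→w @3)
  fkwjxtyau → fkwjxtau (del y @7)
  fkwjxtau → fkwjxtu (del a @7)
Edit distance = 3.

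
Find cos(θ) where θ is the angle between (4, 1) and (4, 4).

With u = (4, 1), v = (4, 4):
u·v = 4·4 + 1·4 = 16 + 4 = 20.
|u| = √(4² + 1²) = √17, |v| = √(4² + 4²) = √32, so |u||v| = √(17·32) = √544.
cos θ = (u·v)/(|u||v|) = 20/√544 ≈ 0.8575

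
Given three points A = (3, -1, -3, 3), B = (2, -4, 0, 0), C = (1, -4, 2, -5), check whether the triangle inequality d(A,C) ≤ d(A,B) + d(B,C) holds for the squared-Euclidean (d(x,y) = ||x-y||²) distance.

d(A,B) = 1² + 3² + 3² + 3² = 28, d(B,C) = 1² + 0² + 2² + 5² = 30, d(A,C) = 2² + 3² + 5² + 8² = 102.
d(A,C) = 102 > 28 + 30 = 58. Triangle inequality is VIOLATED. (Squared-Euclidean is not a metric — this is a counterexample.)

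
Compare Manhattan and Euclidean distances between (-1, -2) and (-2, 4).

L1 = |-1 - (-2)| + |-2 - 4| = 1 + 6 = 7
L2 = √(1² + 6²) = √37 ≈ 6.0828
L1 ≥ L2 always (equality iff movement is along one axis); L1 > L2 here.
Ratio L1/L2 = 7/√37 ≈ 1.1508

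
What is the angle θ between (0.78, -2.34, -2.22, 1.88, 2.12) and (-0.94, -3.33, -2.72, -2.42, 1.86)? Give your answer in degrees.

With u = (0.78, -2.34, -2.22, 1.88, 2.12), v = (-0.94, -3.33, -2.72, -2.42, 1.86):
u·v = 0.78·(-0.94) + (-2.34)·(-3.33) + (-2.22)·(-2.72) + 1.88·(-2.42) + 2.12·1.86 = (-0.7332) + 7.7922 + 6.0384 + (-4.5496) + 3.9432 = 12.491.
|u| = √(0.78² + (-2.34)² + (-2.22)² + 1.88² + 2.12²) = √(0.6084 + 5.4756 + 4.9284 + 3.5344 + 4.4944) = √19.0412, |v| = √((-0.94)² + (-3.33)² + (-2.72)² + (-2.42)² + 1.86²) = √(0.8836 + 11.0889 + 7.3984 + 5.8564 + 3.4596) = √28.6869.
cos θ = (u·v)/(|u||v|) = 12.491/(√19.0412·√28.6869) ≈ 0.534451
θ = arccos(0.534451) ≈ 57.69°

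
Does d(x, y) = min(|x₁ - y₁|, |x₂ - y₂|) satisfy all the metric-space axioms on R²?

No. d fails identity of indiscernibles: take x = (5, 0) and y = (5, 3). Then d(x,y) = min(|5 - 5|, |0 - 3|) = min(0, 3) = 0, yet x ≠ y.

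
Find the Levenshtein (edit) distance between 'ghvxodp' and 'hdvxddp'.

Let D[i][j] be the edit distance between the first i characters of 'ghvxodp' and the first j characters of 'hdvxddp', with D[i][0] = i, D[0][j] = j, and D[i][j] = D[i-1][j-1] if the characters match, else 1 + min(D[i-1][j], D[i][j-1], D[i-1][j-1]). Filling the table (rows: prefixes of 'ghvxodp', columns: prefixes of 'hdvxddp'):
     ε  h  d  v  x  d  d  p
  ε  0  1  2  3  4  5  6  7
  g  1  1  2  3  4  5  6  7
  h  2  1  2  3  4  5  6  7
  v  3  2  2  2  3  4  5  6
  x  4  3  3  3  2  3  4  5
  o  5  4  4  4  3  3  4  5
  d  6  5  4  5  4  3  3  4
  p  7  6  5  5  5  4  4  3
The bottom-right entry gives D[7][7] = 3, so no sequence of fewer than 3 edits works. Backtracking through the table gives one optimal edit sequence (3 edits):
  ghvxodp → hhvxodp (sub g→h @1)
  hhvxodp → hdvxodp (sub h→d @2)
  hdvxodp → hdvxddp (sub o→d @5)
Edit distance = 3.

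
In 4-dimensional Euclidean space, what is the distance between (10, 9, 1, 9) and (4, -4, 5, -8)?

√(Σ(x_i - y_i)²) = √((10 - 4)² + (9 - (-4))² + (1 - 5)² + (9 - (-8))²)
= √(6² + 13² + (-4)² + 17²) = √(36 + 169 + 16 + 289) = √510 ≈ 22.5832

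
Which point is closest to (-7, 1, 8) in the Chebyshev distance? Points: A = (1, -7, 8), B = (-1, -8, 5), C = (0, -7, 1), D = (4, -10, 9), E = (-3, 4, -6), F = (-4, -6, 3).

Distances: d(A) = 8, d(B) = 9, d(C) = 8, d(D) = 11, d(E) = 14, d(F) = 7. Nearest: F = (-4, -6, 3) with distance 7.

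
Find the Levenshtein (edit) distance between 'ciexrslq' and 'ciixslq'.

Let D[i][j] be the edit distance between the first i characters of 'ciexrslq' and the first j characters of 'ciixslq', with D[i][0] = i, D[0][j] = j, and D[i][j] = D[i-1][j-1] if the characters match, else 1 + min(D[i-1][j], D[i][j-1], D[i-1][j-1]). Filling the table (rows: prefixes of 'ciexrslq', columns: prefixes of 'ciixslq'):
     ε  c  i  i  x  s  l  q
  ε  0  1  2  3  4  5  6  7
  c  1  0  1  2  3  4  5  6
  i  2  1  0  1  2  3  4  5
  e  3  2  1  1  2  3  4  5
  x  4  3  2  2  1  2  3  4
  r  5  4  3  3  2  2  3  4
  s  6  5  4  4  3  2  3  4
  l  7  6  5  5  4  3  2  3
  q  8  7  6  6  5  4  3  2
The bottom-right entry gives D[8][7] = 2, so no sequence of fewer than 2 edits works. Backtracking through the table gives one optimal edit sequence (2 edits):
  ciexrslq → ciixrslq (sub e→i @3)
  ciixrslq → ciixslq (del r @5)
Edit distance = 2.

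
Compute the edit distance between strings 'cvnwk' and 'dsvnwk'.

Let D[i][j] be the edit distance between the first i characters of 'cvnwk' and the first j characters of 'dsvnwk', with D[i][0] = i, D[0][j] = j, and D[i][j] = D[i-1][j-1] if the characters match, else 1 + min(D[i-1][j], D[i][j-1], D[i-1][j-1]). Filling the table (rows: prefixes of 'cvnwk', columns: prefixes of 'dsvnwk'):
     ε  d  s  v  n  w  k
  ε  0  1  2  3  4  5  6
  c  1  1  2  3  4  5  6
  v  2  2  2  2  3  4  5
  n  3  3  3  3  2  3  4
  w  4  4  4  4  3  2  3
  k  5  5  5  5  4  3  2
The bottom-right entry gives D[5][6] = 2, so no sequence of fewer than 2 edits works. Backtracking through the table gives one optimal edit sequence (2 edits):
  cvnwk → dcvnwk (ins d @1)
  dcvnwk → dsvnwk (sub c→s @2)
Edit distance = 2.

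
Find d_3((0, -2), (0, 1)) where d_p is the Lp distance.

(Σ|x_i - y_i|^3)^(1/3) = (|0 - 0|^3 + |-2 - 1|^3)^(1/3)
= (0^3 + 3^3)^(1/3) = (0 + 27)^(1/3) = (27)^(1/3) = 3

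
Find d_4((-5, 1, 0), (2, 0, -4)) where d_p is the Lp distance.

(Σ|x_i - y_i|^4)^(1/4) = (|-5 - 2|^4 + |1 - 0|^4 + |0 - (-4)|^4)^(1/4)
= (7^4 + 1^4 + 4^4)^(1/4) = (2401 + 1 + 256)^(1/4) = (2658)^(1/4) ≈ 7.1802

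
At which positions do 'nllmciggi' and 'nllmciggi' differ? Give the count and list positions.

Differing positions: none. Hamming distance = 0.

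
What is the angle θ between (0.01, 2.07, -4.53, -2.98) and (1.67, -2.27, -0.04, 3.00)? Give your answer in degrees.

With u = (0.01, 2.07, -4.53, -2.98), v = (1.67, -2.27, -0.04, 3.00):
u·v = 0.01·1.67 + 2.07·(-2.27) + (-4.53)·(-0.04) + (-2.98)·3 = 0.0167 + (-4.6989) + 0.1812 + (-8.94) = -13.441.
|u| = √(0.01² + 2.07² + (-4.53)² + (-2.98)²) = √(0.0001 + 4.2849 + 20.5209 + 8.8804) = √33.6863, |v| = √(1.67² + (-2.27)² + (-0.04)² + 3²) = √(2.7889 + 5.1529 + 0.0016 + 9) = √16.9434.
cos θ = (u·v)/(|u||v|) = -13.441/(√33.6863·√16.9434) ≈ -0.562606
θ = arccos(-0.562606) ≈ 124.24°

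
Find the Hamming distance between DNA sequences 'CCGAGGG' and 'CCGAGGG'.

Differing positions: none. Hamming distance = 0.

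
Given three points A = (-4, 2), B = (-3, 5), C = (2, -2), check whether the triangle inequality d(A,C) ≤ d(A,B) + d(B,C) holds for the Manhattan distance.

d(A,B) = 1 + 3 = 4, d(B,C) = 5 + 7 = 12, d(A,C) = 6 + 4 = 10.
d(A,C) = 10 ≤ 4 + 12 = 16. Triangle inequality is satisfied.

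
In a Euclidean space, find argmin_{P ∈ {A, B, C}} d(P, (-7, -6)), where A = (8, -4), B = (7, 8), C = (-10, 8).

Distances: d(A) ≈ 15.1327, d(B) ≈ 19.799, d(C) ≈ 14.3178. Nearest: C = (-10, 8) with distance 14.3178.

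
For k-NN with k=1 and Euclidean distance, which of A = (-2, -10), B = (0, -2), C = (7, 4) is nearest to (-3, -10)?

Distances: d(A) = 1, d(B) ≈ 8.544, d(C) ≈ 17.2047. Nearest: A = (-2, -10) with distance 1.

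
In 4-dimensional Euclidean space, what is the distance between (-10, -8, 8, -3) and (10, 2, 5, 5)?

√(Σ(x_i - y_i)²) = √((-10 - 10)² + (-8 - 2)² + (8 - 5)² + (-3 - 5)²)
= √((-20)² + (-10)² + 3² + (-8)²) = √(400 + 100 + 9 + 64) = √573 ≈ 23.9374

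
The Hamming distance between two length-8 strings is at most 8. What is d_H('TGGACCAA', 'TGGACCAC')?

Differing positions: 8. Hamming distance = 1. The maximum possible Hamming distance for length-8 strings is 8, so d_H/8 = 1/8 = 0.125.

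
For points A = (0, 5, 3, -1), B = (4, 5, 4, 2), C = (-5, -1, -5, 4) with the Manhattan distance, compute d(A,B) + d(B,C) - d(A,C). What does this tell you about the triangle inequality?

d(A,B) = 4 + 0 + 1 + 3 = 8, d(B,C) = 9 + 6 + 9 + 2 = 26, d(A,C) = 5 + 6 + 8 + 5 = 24.
d(A,B) + d(B,C) - d(A,C) = 8 + 26 - 24 = 34 - 24 = 10. This is ≥ 0, so the triangle inequality holds for these points.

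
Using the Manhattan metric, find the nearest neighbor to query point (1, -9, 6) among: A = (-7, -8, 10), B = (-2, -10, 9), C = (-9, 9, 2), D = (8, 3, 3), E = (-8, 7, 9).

Distances: d(A) = 13, d(B) = 7, d(C) = 32, d(D) = 22, d(E) = 28. Nearest: B = (-2, -10, 9) with distance 7.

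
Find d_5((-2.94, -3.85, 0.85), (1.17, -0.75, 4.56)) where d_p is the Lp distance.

(Σ|x_i - y_i|^5)^(1/5) = (|-2.94 - 1.17|^5 + |-3.85 - (-0.75)|^5 + |0.85 - 4.56|^5)^(1/5)
= (4.11^5 + 3.1^5 + 3.71^5)^(1/5) ≈ (1172.7599 + 286.2915 + 702.8612)^(1/5) = (2161.9126)^(1/5) ≈ 4.6448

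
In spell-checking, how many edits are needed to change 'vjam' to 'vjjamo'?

Let D[i][j] be the edit distance between the first i characters of 'vjam' and the first j characters of 'vjjamo', with D[i][0] = i, D[0][j] = j, and D[i][j] = D[i-1][j-1] if the characters match, else 1 + min(D[i-1][j], D[i][j-1], D[i-1][j-1]). Filling the table (rows: prefixes of 'vjam', columns: prefixes of 'vjjamo'):
     ε  v  j  j  a  m  o
  ε  0  1  2  3  4  5  6
  v  1  0  1  2  3  4  5
  j  2  1  0  1  2  3  4
  a  3  2  1  1  1  2  3
  m  4  3  2  2  2  1  2
The bottom-right entry gives D[4][6] = 2, so no sequence of fewer than 2 edits works. Backtracking through the table gives one optimal edit sequence (2 edits):
  vjam → vjjam (ins j @2)
  vjjam → vjjamo (ins o @6)
Edit distance = 2.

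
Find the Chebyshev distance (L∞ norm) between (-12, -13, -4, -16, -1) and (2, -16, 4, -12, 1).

max(|x_i - y_i|) = max(|-12 - 2|, |-13 - (-16)|, |-4 - 4|, |-16 - (-12)|, |-1 - 1|) = max(14, 3, 8, 4, 2) = 14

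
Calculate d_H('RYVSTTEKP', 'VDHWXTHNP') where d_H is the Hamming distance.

Differing positions: 1, 2, 3, 4, 5, 7, 8. Hamming distance = 7.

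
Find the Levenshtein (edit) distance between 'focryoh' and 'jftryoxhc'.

Let D[i][j] be the edit distance between the first i characters of 'focryoh' and the first j characters of 'jftryoxhc', with D[i][0] = i, D[0][j] = j, and D[i][j] = D[i-1][j-1] if the characters match, else 1 + min(D[i-1][j], D[i][j-1], D[i-1][j-1]). Filling the table (rows: prefixes of 'focryoh', columns: prefixes of 'jftryoxhc'):
     ε  j  f  t  r  y  o  x  h  c
  ε  0  1  2  3  4  5  6  7  8  9
  f  1  1  1  2  3  4  5  6  7  8
  o  2  2  2  2  3  4  4  5  6  7
  c  3  3  3  3  3  4  5  5  6  6
  r  4  4  4  4  3  4  5  6  6  7
  y  5  5  5  5  4  3  4  5  6  7
  o  6  6  6  6  5  4  3  4  5  6
  h  7  7  7  7  6  5  4  4  4  5
The bottom-right entry gives D[7][9] = 5, so no sequence of fewer than 5 edits works. Backtracking through the table gives one optimal edit sequence (5 edits):
  focryoh → jocryoh (sub f→j @1)
  jocryoh → jfcryoh (sub o→f @2)
  jfcryoh → jftryoh (sub c→t @3)
  jftryoh → jftryoxh (ins x @7)
  jftryoxh → jftryoxhc (ins c @9)
Edit distance = 5.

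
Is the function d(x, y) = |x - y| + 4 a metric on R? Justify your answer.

No. d fails identity of indiscernibles (specifically d(x,x) = 0): d(3, 3) = |3 - 3| + 4 = 0 + 4 = 4 ≠ 0.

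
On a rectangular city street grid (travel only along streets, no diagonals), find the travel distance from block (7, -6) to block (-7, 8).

Σ|x_i - y_i| = |7 - (-7)| + |-6 - 8| = 14 + 14 = 28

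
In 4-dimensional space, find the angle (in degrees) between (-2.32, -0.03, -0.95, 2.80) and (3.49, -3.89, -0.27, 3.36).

With u = (-2.32, -0.03, -0.95, 2.80), v = (3.49, -3.89, -0.27, 3.36):
u·v = (-2.32)·3.49 + (-0.03)·(-3.89) + (-0.95)·(-0.27) + 2.8·3.36 = (-8.0968) + 0.1167 + 0.2565 + 9.408 = 1.6844.
|u| = √((-2.32)² + (-0.03)² + (-0.95)² + 2.8²) = √(5.3824 + 0.0009 + 0.9025 + 7.84) = √14.1258, |v| = √(3.49² + (-3.89)² + (-0.27)² + 3.36²) = √(12.1801 + 15.1321 + 0.0729 + 11.2896) = √38.6747.
cos θ = (u·v)/(|u||v|) = 1.6844/(√14.1258·√38.6747) ≈ 0.072065
θ = arccos(0.072065) ≈ 85.87°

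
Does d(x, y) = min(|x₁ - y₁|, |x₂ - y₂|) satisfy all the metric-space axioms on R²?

No. d fails identity of indiscernibles: take x = (-4, 0) and y = (-4, 2). Then d(x,y) = min(|-4 - (-4)|, |0 - 2|) = min(0, 2) = 0, yet x ≠ y.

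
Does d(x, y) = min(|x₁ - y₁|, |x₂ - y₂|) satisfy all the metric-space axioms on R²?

No. d fails identity of indiscernibles: take x = (4, 0) and y = (4, 9). Then d(x,y) = min(|4 - 4|, |0 - 9|) = min(0, 9) = 0, yet x ≠ y.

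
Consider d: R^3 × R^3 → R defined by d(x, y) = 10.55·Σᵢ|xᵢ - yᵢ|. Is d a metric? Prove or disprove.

Yes. The L1 (Manhattan) norm induces a metric on R^3, and multiplying a metric by a positive constant 10.55 > 0 preserves all four axioms: non-negativity (10.55·||x-y|| ≥ 0), identity (10.55·||x-y|| = 0 ⟺ ||x-y|| = 0 ⟺ x = y), symmetry (||x-y|| = ||y-x||), and the triangle inequality (10.55·||x-z|| ≤ 10.55·||x-y|| + 10.55·||y-z||). So d is a metric.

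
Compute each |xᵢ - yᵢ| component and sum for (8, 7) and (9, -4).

Σ|x_i - y_i| = |8 - 9| + |7 - (-4)| = 1 + 11 = 12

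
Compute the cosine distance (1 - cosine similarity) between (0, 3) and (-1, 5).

With u = (0, 3), v = (-1, 5):
u·v = 0·(-1) + 3·5 = 0 + 15 = 15.
|u| = √(0² + 3²) = √9, |v| = √((-1)² + 5²) = √26, so |u||v| = √(9·26) = √234.
cos θ = (u·v)/(|u||v|) = 15/√234 ≈ 0.9806
Cosine distance = 1 - cos θ ≈ 1 - 0.9806 = 0.0194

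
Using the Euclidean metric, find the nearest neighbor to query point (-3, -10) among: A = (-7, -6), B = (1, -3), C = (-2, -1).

Distances: d(A) ≈ 5.6569, d(B) ≈ 8.0623, d(C) ≈ 9.0554. Nearest: A = (-7, -6) with distance 5.6569.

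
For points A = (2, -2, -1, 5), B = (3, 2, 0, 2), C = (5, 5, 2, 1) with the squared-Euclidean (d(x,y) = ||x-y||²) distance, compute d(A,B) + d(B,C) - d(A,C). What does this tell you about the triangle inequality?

d(A,B) = 1² + 4² + 1² + 3² = 27, d(B,C) = 2² + 3² + 2² + 1² = 18, d(A,C) = 3² + 7² + 3² + 4² = 83.
d(A,B) + d(B,C) - d(A,C) = 27 + 18 - 83 = 45 - 83 = -38. This is < 0, so the triangle inequality FAILS for these points (squared-Euclidean is not a metric).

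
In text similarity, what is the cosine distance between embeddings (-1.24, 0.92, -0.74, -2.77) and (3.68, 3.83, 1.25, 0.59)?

With u = (-1.24, 0.92, -0.74, -2.77), v = (3.68, 3.83, 1.25, 0.59):
u·v = (-1.24)·3.68 + 0.92·3.83 + (-0.74)·1.25 + (-2.77)·0.59 = (-4.5632) + 3.5236 + (-0.925) + (-1.6343) = -3.5989.
|u| = √((-1.24)² + 0.92² + (-0.74)² + (-2.77)²) = √(1.5376 + 0.8464 + 0.5476 + 7.6729) = √10.6045, |v| = √(3.68² + 3.83² + 1.25² + 0.59²) = √(13.5424 + 14.6689 + 1.5625 + 0.3481) = √30.1219.
cos θ = (u·v)/(|u||v|) = -3.5989/(√10.6045·√30.1219) ≈ -0.2014
Cosine distance = 1 - cos θ ≈ 1 - (-0.2014) = 1.2014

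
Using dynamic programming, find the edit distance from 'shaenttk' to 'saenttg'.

Let D[i][j] be the edit distance between the first i characters of 'shaenttk' and the first j characters of 'saenttg', with D[i][0] = i, D[0][j] = j, and D[i][j] = D[i-1][j-1] if the characters match, else 1 + min(D[i-1][j], D[i][j-1], D[i-1][j-1]). Filling the table (rows: prefixes of 'shaenttk', columns: prefixes of 'saenttg'):
     ε  s  a  e  n  t  t  g
  ε  0  1  2  3  4  5  6  7
  s  1  0  1  2  3  4  5  6
  h  2  1  1  2  3  4  5  6
  a  3  2  1  2  3  4  5  6
  e  4  3  2  1  2  3  4  5
  n  5  4  3  2  1  2  3  4
  t  6  5  4  3  2  1  2  3
  t  7  6  5  4  3  2  1  2
  k  8  7  6  5  4  3  2  2
The bottom-right entry gives D[8][7] = 2, so no sequence of fewer than 2 edits works. Backtracking through the table gives one optimal edit sequence (2 edits):
  shaenttk → saenttk (del h @2)
  saenttk → saenttg (sub k→g @7)
Edit distance = 2.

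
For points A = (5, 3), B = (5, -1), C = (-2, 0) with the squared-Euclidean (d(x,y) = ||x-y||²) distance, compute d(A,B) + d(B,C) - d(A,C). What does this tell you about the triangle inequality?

d(A,B) = 0² + 4² = 16, d(B,C) = 7² + 1² = 50, d(A,C) = 7² + 3² = 58.
d(A,B) + d(B,C) - d(A,C) = 16 + 50 - 58 = 66 - 58 = 8. This is ≥ 0, so the triangle inequality holds for these points.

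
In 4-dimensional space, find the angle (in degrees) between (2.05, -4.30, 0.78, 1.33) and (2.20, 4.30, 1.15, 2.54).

With u = (2.05, -4.30, 0.78, 1.33), v = (2.20, 4.30, 1.15, 2.54):
u·v = 2.05·2.2 + (-4.3)·4.3 + 0.78·1.15 + 1.33·2.54 = 4.51 + (-18.49) + 0.897 + 3.3782 = -9.7048.
|u| = √(2.05² + (-4.3)² + 0.78² + 1.33²) = √(4.2025 + 18.49 + 0.6084 + 1.7689) = √25.0698, |v| = √(2.2² + 4.3² + 1.15² + 2.54²) = √(4.84 + 18.49 + 1.3225 + 6.4516) = √31.1041.
cos θ = (u·v)/(|u||v|) = -9.7048/(√25.0698·√31.1041) ≈ -0.347538
θ = arccos(-0.347538) ≈ 110.34°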